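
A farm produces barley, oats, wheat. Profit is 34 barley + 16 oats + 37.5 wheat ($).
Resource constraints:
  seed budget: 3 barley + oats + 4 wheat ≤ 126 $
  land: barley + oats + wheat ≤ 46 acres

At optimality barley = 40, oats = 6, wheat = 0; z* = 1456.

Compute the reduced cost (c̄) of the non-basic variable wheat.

At the optimum: seed budget uses 126 of 126 (binding); land uses 46 of 46 (binding).
From A_Bᵀ y = c: 3·y_seed budget + 1·y_land = 34; 1·y_seed budget + 1·y_land = 16.
→ y_seed budget = 9 and y_land = 7.
Reduced cost of wheat: c₃ − yᵀa₃ = 37.5 − (9·4 + 7·1) = 37.5 − 43 = -5.5.

-5.5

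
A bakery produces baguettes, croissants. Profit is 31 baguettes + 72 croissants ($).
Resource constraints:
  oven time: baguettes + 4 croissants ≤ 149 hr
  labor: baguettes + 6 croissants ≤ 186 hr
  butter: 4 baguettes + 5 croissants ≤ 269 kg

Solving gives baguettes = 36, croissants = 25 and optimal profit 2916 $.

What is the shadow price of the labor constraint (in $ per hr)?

Binding: labor and butter. Non-binding: oven time (13 unused).
Slack constraints have shadow price 0 (complementary slackness).
The binding rows give the dual system: 1·y_labor + 4·y_butter = 31 and 6·y_labor + 5·y_butter = 72.
Solving: y_labor = 7, y_butter = 6.
Shadow price of labor = 7.

7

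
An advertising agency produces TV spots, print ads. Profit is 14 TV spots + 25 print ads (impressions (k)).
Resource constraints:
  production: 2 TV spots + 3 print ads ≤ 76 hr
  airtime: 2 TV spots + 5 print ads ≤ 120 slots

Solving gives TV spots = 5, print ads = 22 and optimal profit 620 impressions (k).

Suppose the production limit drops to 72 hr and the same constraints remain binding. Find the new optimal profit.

At the optimum: production uses 76 of 76 (binding); airtime uses 120 of 120 (binding).
The binding rows give the dual system: 2·y_production + 2·y_airtime = 14 and 3·y_production + 5·y_airtime = 25.
This yields shadow prices y_production = 5, y_airtime = 2.
Δz = y_production·Δb = 5 × (-4) = -20, so new z* = 620 − 20 = 600.

600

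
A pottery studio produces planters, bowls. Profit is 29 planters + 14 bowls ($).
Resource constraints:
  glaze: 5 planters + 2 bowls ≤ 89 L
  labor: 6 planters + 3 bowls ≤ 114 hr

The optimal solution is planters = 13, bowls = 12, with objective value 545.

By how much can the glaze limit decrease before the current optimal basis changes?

Binding constraints: glaze, labor. The basis is B = [[5,2],[6,3]] with det 3.
Per unit decrease in glaze, x* moves by d = (-1, 2).
The basis stays optimal until planters reaches 0; allowable decrease = 13 L.

13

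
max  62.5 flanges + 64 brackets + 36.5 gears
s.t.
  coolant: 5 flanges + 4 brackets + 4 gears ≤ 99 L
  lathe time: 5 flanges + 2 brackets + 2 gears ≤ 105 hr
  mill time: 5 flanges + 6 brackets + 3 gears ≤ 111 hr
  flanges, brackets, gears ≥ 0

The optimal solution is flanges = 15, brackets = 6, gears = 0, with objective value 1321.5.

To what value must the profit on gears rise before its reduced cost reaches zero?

Check each constraint at x*: coolant 99/99 (tight); lathe time 87/105 (slack 18); mill time 111/111 (tight).
Slack constraints have shadow price 0 (complementary slackness).
From A_Bᵀ y = c: 5·y_coolant + 5·y_mill time = 62.5; 4·y_coolant + 6·y_mill time = 64.
→ y_coolant = 5.5 and y_mill time = 7.
gears enters the basis when its profit ≥ yᵀa₃ = 5.5·4 + 7·3 = 43.

43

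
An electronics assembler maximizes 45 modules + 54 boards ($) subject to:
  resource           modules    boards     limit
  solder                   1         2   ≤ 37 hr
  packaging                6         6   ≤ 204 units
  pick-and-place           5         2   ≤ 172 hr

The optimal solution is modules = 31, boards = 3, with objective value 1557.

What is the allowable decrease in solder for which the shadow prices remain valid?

3

Binding constraints: solder, packaging. The basis is B = [[1,2],[6,6]] with det -6.
Per unit decrease in solder, x* moves by d = (1, -1).
The basis stays optimal until boards reaches 0; allowable decrease = 3 hr.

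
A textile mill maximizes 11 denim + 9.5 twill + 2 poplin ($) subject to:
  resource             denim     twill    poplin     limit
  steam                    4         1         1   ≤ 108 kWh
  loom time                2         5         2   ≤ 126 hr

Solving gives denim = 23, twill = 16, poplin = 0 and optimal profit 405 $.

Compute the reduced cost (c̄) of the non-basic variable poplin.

At the optimum: steam uses 108 of 108 (binding); loom time uses 126 of 126 (binding).
Dual feasibility on the basic columns requires 4·y_steam + 2·y_loom time = 11, 1·y_steam + 5·y_loom time = 9.5.
This yields shadow prices y_steam = 2, y_loom time = 1.5.
Reduced cost of poplin: c₃ − yᵀa₃ = 2 − (2·1 + 1.5·2) = 2 − 5 = -3.

-3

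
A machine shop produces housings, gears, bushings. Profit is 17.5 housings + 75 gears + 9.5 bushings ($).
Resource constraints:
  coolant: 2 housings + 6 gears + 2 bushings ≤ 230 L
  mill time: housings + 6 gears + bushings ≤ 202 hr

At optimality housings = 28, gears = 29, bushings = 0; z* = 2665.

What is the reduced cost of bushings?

At the optimum: coolant uses 230 of 230 (binding); mill time uses 202 of 202 (binding).
Dual feasibility on the basic columns requires 2·y_coolant + 1·y_mill time = 17.5, 6·y_coolant + 6·y_mill time = 75.
→ y_coolant = 5 and y_mill time = 7.5.
Reduced cost of bushings: c₃ − yᵀa₃ = 9.5 − (5·2 + 7.5·1) = 9.5 − 17.5 = -8.

-8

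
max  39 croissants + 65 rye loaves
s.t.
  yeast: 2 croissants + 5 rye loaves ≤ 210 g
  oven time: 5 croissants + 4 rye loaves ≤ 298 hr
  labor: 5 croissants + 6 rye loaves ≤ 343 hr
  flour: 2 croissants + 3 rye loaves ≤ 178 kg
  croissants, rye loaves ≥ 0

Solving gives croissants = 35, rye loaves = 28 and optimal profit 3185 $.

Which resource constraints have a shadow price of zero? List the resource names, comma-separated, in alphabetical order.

yeast: 210/210 (binding)
oven time: 287/298 (slack 11)
labor: 343/343 (binding)
flour: 154/178 (slack 24)
By complementary slackness, a constraint with positive slack has shadow price 0 → flour, oven time.

flour, oven time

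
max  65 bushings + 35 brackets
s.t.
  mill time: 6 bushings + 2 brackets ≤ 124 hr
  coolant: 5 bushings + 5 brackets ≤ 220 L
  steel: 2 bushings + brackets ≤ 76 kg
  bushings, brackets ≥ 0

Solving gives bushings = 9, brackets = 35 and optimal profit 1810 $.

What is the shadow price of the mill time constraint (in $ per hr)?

Check each constraint at x*: mill time 124/124 (tight); coolant 220/220 (tight); steel 53/76 (slack 23).
Since steel is not tight, its dual is 0.
From A_Bᵀ y = c: 6·y_mill time + 5·y_coolant = 65; 2·y_mill time + 5·y_coolant = 35.
→ y_mill time = 7.5 and y_coolant = 4.
Shadow price of mill time = 7.5.

7.5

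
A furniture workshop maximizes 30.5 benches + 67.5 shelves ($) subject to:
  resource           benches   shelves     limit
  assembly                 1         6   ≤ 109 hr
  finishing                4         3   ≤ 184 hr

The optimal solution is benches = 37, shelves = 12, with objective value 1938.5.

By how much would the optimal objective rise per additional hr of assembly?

8.5

Check each constraint at x*: assembly 109/109 (tight); finishing 184/184 (tight).
Dual feasibility on the basic columns requires 1·y_assembly + 4·y_finishing = 30.5, 6·y_assembly + 3·y_finishing = 67.5.
→ y_assembly = 8.5 and y_finishing = 5.5.
Shadow price of assembly = 8.5.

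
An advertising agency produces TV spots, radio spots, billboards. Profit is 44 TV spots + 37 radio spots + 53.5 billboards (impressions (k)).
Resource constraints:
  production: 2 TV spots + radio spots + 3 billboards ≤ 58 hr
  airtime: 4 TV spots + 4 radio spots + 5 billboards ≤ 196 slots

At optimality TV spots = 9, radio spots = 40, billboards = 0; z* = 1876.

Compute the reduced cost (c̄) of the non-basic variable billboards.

At the optimum: production uses 58 of 58 (binding); airtime uses 196 of 196 (binding).
From A_Bᵀ y = c: 2·y_production + 4·y_airtime = 44; 1·y_production + 4·y_airtime = 37.
→ y_production = 7 and y_airtime = 7.5.
Reduced cost of billboards: c₃ − yᵀa₃ = 53.5 − (7·3 + 7.5·5) = 53.5 − 58.5 = -5.

-5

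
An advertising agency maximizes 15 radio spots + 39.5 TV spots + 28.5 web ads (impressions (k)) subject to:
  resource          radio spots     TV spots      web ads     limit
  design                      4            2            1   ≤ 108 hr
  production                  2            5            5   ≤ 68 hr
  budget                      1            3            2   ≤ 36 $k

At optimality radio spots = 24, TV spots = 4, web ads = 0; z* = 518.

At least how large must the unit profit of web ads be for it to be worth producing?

At the optimum: design uses 104 of 108 (slack = 4); production uses 68 of 68 (binding); budget uses 36 of 36 (binding).
By complementary slackness, y = 0 for the non-binding constraint.
From A_Bᵀ y = c: 2·y_production + 1·y_budget = 15; 5·y_production + 3·y_budget = 39.5.
Solving: y_production = 5.5, y_budget = 4.
web ads enters the basis when its profit ≥ yᵀa₃ = 5.5·5 + 4·2 = 35.5.

35.5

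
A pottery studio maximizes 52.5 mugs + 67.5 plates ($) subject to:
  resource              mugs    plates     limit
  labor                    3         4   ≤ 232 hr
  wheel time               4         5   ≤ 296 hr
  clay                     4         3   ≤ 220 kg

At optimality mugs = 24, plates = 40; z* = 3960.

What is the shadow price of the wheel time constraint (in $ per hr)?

At the optimum: labor uses 232 of 232 (binding); wheel time uses 296 of 296 (binding); clay uses 216 of 220 (slack = 4).
Slack constraints have shadow price 0 (complementary slackness).
Dual feasibility on the basic columns requires 3·y_labor + 4·y_wheel time = 52.5, 4·y_labor + 5·y_wheel time = 67.5.
This yields shadow prices y_labor = 7.5, y_wheel time = 7.5.
Shadow price of wheel time = 7.5.

7.5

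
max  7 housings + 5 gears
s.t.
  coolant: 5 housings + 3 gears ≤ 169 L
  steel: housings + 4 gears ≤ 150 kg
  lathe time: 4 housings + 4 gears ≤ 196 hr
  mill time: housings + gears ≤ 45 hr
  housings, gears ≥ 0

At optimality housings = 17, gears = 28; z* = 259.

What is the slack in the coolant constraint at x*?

coolant used = 5·17 + 3·28 = 169; slack = 169 − 169 = 0.

0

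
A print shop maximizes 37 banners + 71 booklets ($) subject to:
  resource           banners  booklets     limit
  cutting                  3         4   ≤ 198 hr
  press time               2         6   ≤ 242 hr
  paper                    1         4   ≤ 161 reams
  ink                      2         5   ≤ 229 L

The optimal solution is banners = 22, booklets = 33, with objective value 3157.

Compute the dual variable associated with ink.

At the optimum: cutting uses 198 of 198 (binding); press time uses 242 of 242 (binding); paper uses 154 of 161 (slack = 7); ink uses 209 of 229 (slack = 20).
By complementary slackness, y = 0 for the non-binding constraints.
The binding rows give the dual system: 3·y_cutting + 2·y_press time = 37 and 4·y_cutting + 6·y_press time = 71.
Solving: y_cutting = 8, y_press time = 6.5.
Shadow price of ink = 0.

0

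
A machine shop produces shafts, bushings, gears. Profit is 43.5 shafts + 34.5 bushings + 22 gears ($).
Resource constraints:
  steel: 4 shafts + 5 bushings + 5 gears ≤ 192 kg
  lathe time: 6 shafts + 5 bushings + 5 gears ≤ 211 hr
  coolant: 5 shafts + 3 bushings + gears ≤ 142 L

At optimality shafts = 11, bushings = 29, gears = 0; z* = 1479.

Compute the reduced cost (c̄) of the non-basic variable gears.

-9.5

At the optimum: steel uses 189 of 192 (slack = 3); lathe time uses 211 of 211 (binding); coolant uses 142 of 142 (binding).
Slack constraints have shadow price 0 (complementary slackness).
From A_Bᵀ y = c: 6·y_lathe time + 5·y_coolant = 43.5; 5·y_lathe time + 3·y_coolant = 34.5.
This yields shadow prices y_lathe time = 6, y_coolant = 1.5.
Reduced cost of gears: c₃ − yᵀa₃ = 22 − (6·5 + 1.5·1) = 22 − 31.5 = -9.5.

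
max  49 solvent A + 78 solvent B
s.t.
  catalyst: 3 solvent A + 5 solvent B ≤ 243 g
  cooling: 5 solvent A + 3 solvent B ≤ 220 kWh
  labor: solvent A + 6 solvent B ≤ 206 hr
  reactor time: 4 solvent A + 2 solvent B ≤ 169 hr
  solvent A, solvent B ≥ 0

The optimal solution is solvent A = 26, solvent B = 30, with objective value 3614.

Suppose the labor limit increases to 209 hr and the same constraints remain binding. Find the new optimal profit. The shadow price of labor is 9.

3641

Δb = 3, so new z* = 3614 + (9)·(3) = 3614 + 27 = 3641.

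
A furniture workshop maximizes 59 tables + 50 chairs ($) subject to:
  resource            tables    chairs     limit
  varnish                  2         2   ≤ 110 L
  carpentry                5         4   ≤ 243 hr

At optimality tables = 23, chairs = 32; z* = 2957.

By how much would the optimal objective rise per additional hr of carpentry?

Check each constraint at x*: varnish 110/110 (tight); carpentry 243/243 (tight).
The binding rows give the dual system: 2·y_varnish + 5·y_carpentry = 59 and 2·y_varnish + 4·y_carpentry = 50.
→ y_varnish = 7 and y_carpentry = 9.
Shadow price of carpentry = 9.

9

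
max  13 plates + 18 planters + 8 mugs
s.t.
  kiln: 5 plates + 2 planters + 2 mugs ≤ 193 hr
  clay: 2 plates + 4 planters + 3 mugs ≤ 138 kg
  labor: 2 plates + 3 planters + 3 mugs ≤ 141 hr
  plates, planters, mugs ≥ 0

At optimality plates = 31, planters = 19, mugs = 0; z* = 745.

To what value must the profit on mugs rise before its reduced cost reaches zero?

14

Binding: kiln and clay. Non-binding: labor (22 unused).
Slack constraints have shadow price 0 (complementary slackness).
The binding rows give the dual system: 5·y_kiln + 2·y_clay = 13 and 2·y_kiln + 4·y_clay = 18.
This yields shadow prices y_kiln = 1, y_clay = 4.
mugs enters the basis when its profit ≥ yᵀa₃ = 1·2 + 4·3 = 14.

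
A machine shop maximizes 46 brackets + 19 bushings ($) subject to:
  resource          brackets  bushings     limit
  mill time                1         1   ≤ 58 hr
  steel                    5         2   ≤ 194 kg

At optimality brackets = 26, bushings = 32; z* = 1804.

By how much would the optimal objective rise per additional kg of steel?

9

Check each constraint at x*: mill time 58/58 (tight); steel 194/194 (tight).
The binding rows give the dual system: 1·y_mill time + 5·y_steel = 46 and 1·y_mill time + 2·y_steel = 19.
Solving: y_mill time = 1, y_steel = 9.
Shadow price of steel = 9.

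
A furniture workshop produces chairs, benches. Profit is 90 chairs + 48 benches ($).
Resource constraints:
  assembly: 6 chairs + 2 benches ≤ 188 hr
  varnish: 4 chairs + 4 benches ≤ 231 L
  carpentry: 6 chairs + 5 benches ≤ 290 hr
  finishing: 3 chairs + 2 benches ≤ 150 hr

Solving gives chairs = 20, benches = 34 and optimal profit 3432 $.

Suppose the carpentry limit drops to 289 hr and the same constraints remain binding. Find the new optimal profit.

3426

At the optimum: assembly uses 188 of 188 (binding); varnish uses 216 of 231 (slack = 15); carpentry uses 290 of 290 (binding); finishing uses 128 of 150 (slack = 22).
Slack constraints have shadow price 0 (complementary slackness).
The binding rows give the dual system: 6·y_assembly + 6·y_carpentry = 90 and 2·y_assembly + 5·y_carpentry = 48.
→ y_assembly = 9 and y_carpentry = 6.
Δz = y_carpentry·Δb = 6 × (-1) = -6, so new z* = 3432 − 6 = 3426.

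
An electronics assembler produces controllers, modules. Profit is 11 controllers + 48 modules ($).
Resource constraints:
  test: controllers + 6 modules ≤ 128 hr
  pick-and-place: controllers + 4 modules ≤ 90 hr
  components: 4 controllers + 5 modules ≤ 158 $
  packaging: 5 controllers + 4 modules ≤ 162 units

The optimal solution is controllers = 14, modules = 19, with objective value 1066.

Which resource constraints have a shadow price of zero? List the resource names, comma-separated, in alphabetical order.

components, packaging

test: 128/128 (binding)
pick-and-place: 90/90 (binding)
components: 151/158 (slack 7)
packaging: 146/162 (slack 16)
By complementary slackness, a constraint with positive slack has shadow price 0 → components, packaging.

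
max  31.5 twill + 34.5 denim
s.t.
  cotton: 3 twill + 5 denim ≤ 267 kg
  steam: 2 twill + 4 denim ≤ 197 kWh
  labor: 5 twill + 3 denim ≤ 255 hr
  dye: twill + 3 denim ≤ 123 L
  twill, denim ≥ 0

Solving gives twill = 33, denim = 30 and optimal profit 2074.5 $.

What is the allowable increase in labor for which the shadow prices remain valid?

Binding constraints: labor, dye. The basis is B = [[5,3],[1,3]] with det 12.
Per unit increase in labor, x* moves by d = (0.25, -0.0833).
The basis stays optimal until cotton becomes binding; allowable increase = 54 hr.

54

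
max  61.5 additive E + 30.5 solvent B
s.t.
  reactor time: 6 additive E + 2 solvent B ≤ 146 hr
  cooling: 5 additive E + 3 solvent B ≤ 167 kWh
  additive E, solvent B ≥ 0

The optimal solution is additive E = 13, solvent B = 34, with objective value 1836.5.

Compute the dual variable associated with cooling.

7.5

Both reactor time and cooling are binding at x*.
The binding rows give the dual system: 6·y_reactor time + 5·y_cooling = 61.5 and 2·y_reactor time + 3·y_cooling = 30.5.
→ y_reactor time = 4 and y_cooling = 7.5.
Shadow price of cooling = 7.5.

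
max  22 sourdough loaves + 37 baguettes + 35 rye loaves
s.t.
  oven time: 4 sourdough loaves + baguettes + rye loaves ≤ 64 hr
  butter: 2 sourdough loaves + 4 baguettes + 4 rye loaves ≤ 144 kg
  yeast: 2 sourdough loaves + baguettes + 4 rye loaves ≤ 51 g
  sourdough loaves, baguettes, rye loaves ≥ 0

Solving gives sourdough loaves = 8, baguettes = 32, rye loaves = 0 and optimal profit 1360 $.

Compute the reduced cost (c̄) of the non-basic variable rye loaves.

-2

At the optimum: oven time uses 64 of 64 (binding); butter uses 144 of 144 (binding); yeast uses 48 of 51 (slack = 3).
Slack constraints have shadow price 0 (complementary slackness).
Dual feasibility on the basic columns requires 4·y_oven time + 2·y_butter = 22, 1·y_oven time + 4·y_butter = 37.
Solving: y_oven time = 1, y_butter = 9.
Reduced cost of rye loaves: c₃ − yᵀa₃ = 35 − (1·1 + 9·4) = 35 − 37 = -2.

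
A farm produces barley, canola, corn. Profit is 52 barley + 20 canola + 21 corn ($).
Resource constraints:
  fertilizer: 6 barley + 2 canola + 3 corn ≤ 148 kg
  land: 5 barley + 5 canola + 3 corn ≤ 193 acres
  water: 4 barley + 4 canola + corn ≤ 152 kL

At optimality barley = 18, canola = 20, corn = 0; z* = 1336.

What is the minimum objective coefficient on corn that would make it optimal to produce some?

25

Binding: fertilizer and water. Non-binding: land (3 unused).
Since land is not tight, its dual is 0.
From A_Bᵀ y = c: 6·y_fertilizer + 4·y_water = 52; 2·y_fertilizer + 4·y_water = 20.
This yields shadow prices y_fertilizer = 8, y_water = 1.
corn enters the basis when its profit ≥ yᵀa₃ = 8·3 + 1·1 = 25.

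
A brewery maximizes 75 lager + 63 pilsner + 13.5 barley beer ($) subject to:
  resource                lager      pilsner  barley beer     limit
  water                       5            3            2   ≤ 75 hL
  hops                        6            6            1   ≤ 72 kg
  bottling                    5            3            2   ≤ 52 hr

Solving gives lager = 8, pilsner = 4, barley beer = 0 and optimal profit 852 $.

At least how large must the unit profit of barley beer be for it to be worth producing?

Check each constraint at x*: water 52/75 (slack 23); hops 72/72 (tight); bottling 52/52 (tight).
Since water is not tight, its dual is 0.
Dual feasibility on the basic columns requires 6·y_hops + 5·y_bottling = 75, 6·y_hops + 3·y_bottling = 63.
Solving: y_hops = 7.5, y_bottling = 6.
barley beer enters the basis when its profit ≥ yᵀa₃ = 7.5·1 + 6·2 = 19.5.

19.5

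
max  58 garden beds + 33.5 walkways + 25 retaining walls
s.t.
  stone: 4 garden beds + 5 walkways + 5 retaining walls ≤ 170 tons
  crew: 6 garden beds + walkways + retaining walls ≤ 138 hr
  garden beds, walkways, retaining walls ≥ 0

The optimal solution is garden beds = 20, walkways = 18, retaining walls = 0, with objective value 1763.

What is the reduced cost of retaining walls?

Check each constraint at x*: stone 170/170 (tight); crew 138/138 (tight).
The binding rows give the dual system: 4·y_stone + 6·y_crew = 58 and 5·y_stone + 1·y_crew = 33.5.
Solving: y_stone = 5.5, y_crew = 6.
Reduced cost of retaining walls: c₃ − yᵀa₃ = 25 − (5.5·5 + 6·1) = 25 − 33.5 = -8.5.

-8.5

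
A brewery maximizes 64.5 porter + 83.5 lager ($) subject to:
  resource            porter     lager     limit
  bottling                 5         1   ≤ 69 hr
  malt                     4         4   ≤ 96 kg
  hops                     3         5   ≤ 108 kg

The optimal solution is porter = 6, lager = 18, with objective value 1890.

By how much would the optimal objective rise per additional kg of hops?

Check each constraint at x*: bottling 48/69 (slack 21); malt 96/96 (tight); hops 108/108 (tight).
Since bottling is not tight, its dual is 0.
Dual feasibility on the basic columns requires 4·y_malt + 3·y_hops = 64.5, 4·y_malt + 5·y_hops = 83.5.
Solving: y_malt = 9, y_hops = 9.5.
Shadow price of hops = 9.5.

9.5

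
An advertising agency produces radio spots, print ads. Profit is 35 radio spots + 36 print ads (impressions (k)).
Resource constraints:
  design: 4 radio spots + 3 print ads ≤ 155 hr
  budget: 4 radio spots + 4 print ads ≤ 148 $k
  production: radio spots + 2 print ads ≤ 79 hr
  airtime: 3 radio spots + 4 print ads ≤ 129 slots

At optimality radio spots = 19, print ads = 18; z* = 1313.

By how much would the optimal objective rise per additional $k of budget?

Binding: budget and airtime. Non-binding: design (25 unused), production (24 unused).
Since design, production are not tight, their duals are 0.
Dual feasibility on the basic columns requires 4·y_budget + 3·y_airtime = 35, 4·y_budget + 4·y_airtime = 36.
→ y_budget = 8 and y_airtime = 1.
Shadow price of budget = 8.

8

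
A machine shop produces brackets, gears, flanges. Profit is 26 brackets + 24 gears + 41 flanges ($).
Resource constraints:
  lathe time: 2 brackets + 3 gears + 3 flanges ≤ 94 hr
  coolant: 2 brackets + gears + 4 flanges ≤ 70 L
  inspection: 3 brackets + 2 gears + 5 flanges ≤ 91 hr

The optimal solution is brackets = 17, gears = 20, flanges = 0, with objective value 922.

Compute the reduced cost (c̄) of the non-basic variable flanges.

-1

At the optimum: lathe time uses 94 of 94 (binding); coolant uses 54 of 70 (slack = 16); inspection uses 91 of 91 (binding).
By complementary slackness, y = 0 for the non-binding constraint.
From A_Bᵀ y = c: 2·y_lathe time + 3·y_inspection = 26; 3·y_lathe time + 2·y_inspection = 24.
→ y_lathe time = 4 and y_inspection = 6.
Reduced cost of flanges: c₃ − yᵀa₃ = 41 − (4·3 + 6·5) = 41 − 42 = -1.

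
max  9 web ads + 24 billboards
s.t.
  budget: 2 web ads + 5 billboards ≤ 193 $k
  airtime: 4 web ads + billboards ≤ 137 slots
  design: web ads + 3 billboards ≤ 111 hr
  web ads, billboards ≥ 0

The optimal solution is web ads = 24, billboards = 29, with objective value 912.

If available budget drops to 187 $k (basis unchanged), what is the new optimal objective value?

894

Binding: budget and design. Non-binding: airtime (12 unused).
By complementary slackness, y = 0 for the non-binding constraint.
From A_Bᵀ y = c: 2·y_budget + 1·y_design = 9; 5·y_budget + 3·y_design = 24.
This yields shadow prices y_budget = 3, y_design = 3.
Δz = y_budget·Δb = 3 × (-6) = -18, so new z* = 912 − 18 = 894.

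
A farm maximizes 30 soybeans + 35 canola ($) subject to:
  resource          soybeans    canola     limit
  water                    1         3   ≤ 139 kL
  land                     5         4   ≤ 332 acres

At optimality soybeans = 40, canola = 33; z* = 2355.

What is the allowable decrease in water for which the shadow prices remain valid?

72.6

Binding constraints: water, land. The basis is B = [[1,3],[5,4]] with det -11.
Per unit decrease in water, x* moves by d = (0.3636, -0.4545).
The basis stays optimal until canola reaches 0; allowable decrease = 72.6 kL.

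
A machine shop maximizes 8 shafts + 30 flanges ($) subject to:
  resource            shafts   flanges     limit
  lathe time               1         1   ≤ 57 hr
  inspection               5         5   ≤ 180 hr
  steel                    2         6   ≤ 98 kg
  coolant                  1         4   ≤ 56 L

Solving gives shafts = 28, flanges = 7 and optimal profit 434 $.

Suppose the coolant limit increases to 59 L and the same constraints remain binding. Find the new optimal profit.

452

Binding: steel and coolant. Non-binding: lathe time (22 unused), inspection (5 unused).
By complementary slackness, y = 0 for the non-binding constraints.
From A_Bᵀ y = c: 2·y_steel + 1·y_coolant = 8; 6·y_steel + 4·y_coolant = 30.
→ y_steel = 1 and y_coolant = 6.
Δz = y_coolant·Δb = 6 × (3) = 18, so new z* = 434 + 18 = 452.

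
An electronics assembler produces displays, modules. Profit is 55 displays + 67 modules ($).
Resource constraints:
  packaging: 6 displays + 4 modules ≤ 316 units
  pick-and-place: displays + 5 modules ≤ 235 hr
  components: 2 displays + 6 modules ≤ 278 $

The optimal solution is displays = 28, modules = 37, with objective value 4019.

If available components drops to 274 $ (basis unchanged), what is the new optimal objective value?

Check each constraint at x*: packaging 316/316 (tight); pick-and-place 213/235 (slack 22); components 278/278 (tight).
By complementary slackness, y = 0 for the non-binding constraint.
From A_Bᵀ y = c: 6·y_packaging + 2·y_components = 55; 4·y_packaging + 6·y_components = 67.
This yields shadow prices y_packaging = 7, y_components = 6.5.
Δz = y_components·Δb = 6.5 × (-4) = -26, so new z* = 4019 − 26 = 3993.

3993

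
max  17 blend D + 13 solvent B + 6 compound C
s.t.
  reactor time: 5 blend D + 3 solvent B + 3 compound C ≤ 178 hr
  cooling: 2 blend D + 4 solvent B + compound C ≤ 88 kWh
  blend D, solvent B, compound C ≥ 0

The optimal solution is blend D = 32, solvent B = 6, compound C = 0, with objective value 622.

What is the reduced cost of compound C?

At the optimum: reactor time uses 178 of 178 (binding); cooling uses 88 of 88 (binding).
Dual feasibility on the basic columns requires 5·y_reactor time + 2·y_cooling = 17, 3·y_reactor time + 4·y_cooling = 13.
This yields shadow prices y_reactor time = 3, y_cooling = 1.
Reduced cost of compound C: c₃ − yᵀa₃ = 6 − (3·3 + 1·1) = 6 − 10 = -4.

-4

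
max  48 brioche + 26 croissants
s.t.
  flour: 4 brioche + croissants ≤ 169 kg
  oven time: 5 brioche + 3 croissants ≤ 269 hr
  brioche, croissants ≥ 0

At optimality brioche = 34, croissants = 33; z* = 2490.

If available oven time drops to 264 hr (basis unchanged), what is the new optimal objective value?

Check each constraint at x*: flour 169/169 (tight); oven time 269/269 (tight).
The binding rows give the dual system: 4·y_flour + 5·y_oven time = 48 and 1·y_flour + 3·y_oven time = 26.
→ y_flour = 2 and y_oven time = 8.
Δz = y_oven time·Δb = 8 × (-5) = -40, so new z* = 2490 − 40 = 2450.

2450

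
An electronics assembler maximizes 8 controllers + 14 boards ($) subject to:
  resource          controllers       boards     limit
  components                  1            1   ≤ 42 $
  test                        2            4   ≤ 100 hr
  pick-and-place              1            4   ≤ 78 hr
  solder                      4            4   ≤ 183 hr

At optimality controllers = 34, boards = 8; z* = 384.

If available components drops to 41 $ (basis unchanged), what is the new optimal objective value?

382

At the optimum: components uses 42 of 42 (binding); test uses 100 of 100 (binding); pick-and-place uses 66 of 78 (slack = 12); solder uses 168 of 183 (slack = 15).
Slack constraints have shadow price 0 (complementary slackness).
Dual feasibility on the basic columns requires 1·y_components + 2·y_test = 8, 1·y_components + 4·y_test = 14.
→ y_components = 2 and y_test = 3.
Δz = y_components·Δb = 2 × (-1) = -2, so new z* = 384 − 2 = 382.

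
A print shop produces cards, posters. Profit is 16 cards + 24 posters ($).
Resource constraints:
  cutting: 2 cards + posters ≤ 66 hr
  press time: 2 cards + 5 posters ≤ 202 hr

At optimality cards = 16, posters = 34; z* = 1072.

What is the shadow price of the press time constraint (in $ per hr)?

At the optimum: cutting uses 66 of 66 (binding); press time uses 202 of 202 (binding).
From A_Bᵀ y = c: 2·y_cutting + 2·y_press time = 16; 1·y_cutting + 5·y_press time = 24.
Solving: y_cutting = 4, y_press time = 4.
Shadow price of press time = 4.

4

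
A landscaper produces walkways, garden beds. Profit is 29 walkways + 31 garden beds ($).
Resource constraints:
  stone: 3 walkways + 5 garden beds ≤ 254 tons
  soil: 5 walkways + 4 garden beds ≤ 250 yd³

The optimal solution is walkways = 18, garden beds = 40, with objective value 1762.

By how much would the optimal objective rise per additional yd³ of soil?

Check each constraint at x*: stone 254/254 (tight); soil 250/250 (tight).
The binding rows give the dual system: 3·y_stone + 5·y_soil = 29 and 5·y_stone + 4·y_soil = 31.
→ y_stone = 3 and y_soil = 4.
Shadow price of soil = 4.

4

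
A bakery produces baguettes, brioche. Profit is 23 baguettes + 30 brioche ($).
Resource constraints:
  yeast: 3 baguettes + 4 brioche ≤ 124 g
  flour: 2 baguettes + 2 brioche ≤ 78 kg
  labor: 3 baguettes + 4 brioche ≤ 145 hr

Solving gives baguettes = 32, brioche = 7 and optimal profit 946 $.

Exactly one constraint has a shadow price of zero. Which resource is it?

yeast: 124/124 (binding)
flour: 78/78 (binding)
labor: 124/145 (slack 21)
By complementary slackness, a constraint with positive slack has shadow price 0 → labor.

labor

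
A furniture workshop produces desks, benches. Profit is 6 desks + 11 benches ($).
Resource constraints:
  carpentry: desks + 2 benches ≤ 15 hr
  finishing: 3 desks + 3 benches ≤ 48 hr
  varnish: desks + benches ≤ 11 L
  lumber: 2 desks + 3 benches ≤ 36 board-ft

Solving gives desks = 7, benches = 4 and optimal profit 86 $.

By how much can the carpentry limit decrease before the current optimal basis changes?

Binding constraints: carpentry, varnish. The basis is B = [[1,2],[1,1]] with det -1.
Per unit decrease in carpentry, x* moves by d = (1, -1).
The basis stays optimal until benches reaches 0; allowable decrease = 4 hr.

4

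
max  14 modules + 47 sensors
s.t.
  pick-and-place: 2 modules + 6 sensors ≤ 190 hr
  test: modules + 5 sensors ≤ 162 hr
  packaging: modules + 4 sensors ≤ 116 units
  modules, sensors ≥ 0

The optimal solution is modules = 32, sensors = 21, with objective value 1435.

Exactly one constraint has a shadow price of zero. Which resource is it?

test

pick-and-place: 190/190 (binding)
test: 137/162 (slack 25)
packaging: 116/116 (binding)
By complementary slackness, a constraint with positive slack has shadow price 0 → test.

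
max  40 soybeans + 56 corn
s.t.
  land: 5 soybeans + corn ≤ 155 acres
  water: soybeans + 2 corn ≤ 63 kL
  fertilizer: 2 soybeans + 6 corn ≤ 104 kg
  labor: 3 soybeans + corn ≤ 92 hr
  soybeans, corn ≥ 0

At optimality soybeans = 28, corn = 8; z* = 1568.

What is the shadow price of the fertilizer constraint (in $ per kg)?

8

Binding: fertilizer and labor. Non-binding: land (7 unused), water (19 unused).
Slack constraints have shadow price 0 (complementary slackness).
Dual feasibility on the basic columns requires 2·y_fertilizer + 3·y_labor = 40, 6·y_fertilizer + 1·y_labor = 56.
This yields shadow prices y_fertilizer = 8, y_labor = 8.
Shadow price of fertilizer = 8.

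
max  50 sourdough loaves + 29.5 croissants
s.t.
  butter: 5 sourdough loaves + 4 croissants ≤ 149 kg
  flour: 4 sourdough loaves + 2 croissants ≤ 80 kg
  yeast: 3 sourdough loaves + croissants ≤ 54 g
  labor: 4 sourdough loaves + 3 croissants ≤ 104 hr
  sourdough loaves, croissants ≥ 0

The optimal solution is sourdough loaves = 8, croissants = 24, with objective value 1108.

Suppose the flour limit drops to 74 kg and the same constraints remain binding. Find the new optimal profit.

Binding: flour and labor. Non-binding: butter (13 unused), yeast (6 unused).
Slack constraints have shadow price 0 (complementary slackness).
From A_Bᵀ y = c: 4·y_flour + 4·y_labor = 50; 2·y_flour + 3·y_labor = 29.5.
→ y_flour = 8 and y_labor = 4.5.
Δz = y_flour·Δb = 8 × (-6) = -48, so new z* = 1108 − 48 = 1060.

1060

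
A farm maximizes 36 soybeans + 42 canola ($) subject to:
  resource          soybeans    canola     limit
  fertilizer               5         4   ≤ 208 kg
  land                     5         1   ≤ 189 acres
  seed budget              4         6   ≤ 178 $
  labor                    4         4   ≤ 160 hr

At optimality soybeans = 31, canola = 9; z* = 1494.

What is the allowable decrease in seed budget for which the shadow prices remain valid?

12.5

Binding constraints: seed budget, labor. The basis is B = [[4,6],[4,4]] with det -8.
Per unit decrease in seed budget, x* moves by d = (0.5, -0.5).
The basis stays optimal until land becomes binding; allowable decrease = 12.5 $.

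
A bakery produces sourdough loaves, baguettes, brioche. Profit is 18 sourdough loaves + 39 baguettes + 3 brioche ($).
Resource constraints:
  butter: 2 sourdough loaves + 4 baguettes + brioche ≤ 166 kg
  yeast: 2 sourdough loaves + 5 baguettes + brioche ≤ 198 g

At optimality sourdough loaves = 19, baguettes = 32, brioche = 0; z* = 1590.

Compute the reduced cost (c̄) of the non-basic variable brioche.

At the optimum: butter uses 166 of 166 (binding); yeast uses 198 of 198 (binding).
From A_Bᵀ y = c: 2·y_butter + 2·y_yeast = 18; 4·y_butter + 5·y_yeast = 39.
This yields shadow prices y_butter = 6, y_yeast = 3.
Reduced cost of brioche: c₃ − yᵀa₃ = 3 − (6·1 + 3·1) = 3 − 9 = -6.

-6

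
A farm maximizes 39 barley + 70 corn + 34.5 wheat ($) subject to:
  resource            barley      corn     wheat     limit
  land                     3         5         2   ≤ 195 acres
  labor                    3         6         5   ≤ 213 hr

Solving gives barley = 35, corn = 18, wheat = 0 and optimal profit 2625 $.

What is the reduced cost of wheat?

-6.5

Both land and labor are binding at x*.
Dual feasibility on the basic columns requires 3·y_land + 3·y_labor = 39, 5·y_land + 6·y_labor = 70.
→ y_land = 8 and y_labor = 5.
Reduced cost of wheat: c₃ − yᵀa₃ = 34.5 − (8·2 + 5·5) = 34.5 − 41 = -6.5.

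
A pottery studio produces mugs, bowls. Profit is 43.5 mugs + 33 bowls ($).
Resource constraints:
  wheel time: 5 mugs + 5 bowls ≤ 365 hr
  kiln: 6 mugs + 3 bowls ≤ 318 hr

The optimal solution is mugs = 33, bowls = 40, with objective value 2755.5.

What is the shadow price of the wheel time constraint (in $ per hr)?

Both wheel time and kiln are binding at x*.
From A_Bᵀ y = c: 5·y_wheel time + 6·y_kiln = 43.5; 5·y_wheel time + 3·y_kiln = 33.
Solving: y_wheel time = 4.5, y_kiln = 3.5.
Shadow price of wheel time = 4.5.

4.5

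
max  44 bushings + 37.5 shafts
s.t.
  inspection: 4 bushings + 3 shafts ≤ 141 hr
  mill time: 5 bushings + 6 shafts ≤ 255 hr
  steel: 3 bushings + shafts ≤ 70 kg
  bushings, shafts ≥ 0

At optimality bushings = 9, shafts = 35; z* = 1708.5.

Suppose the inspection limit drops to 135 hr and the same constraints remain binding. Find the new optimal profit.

1657.5

Check each constraint at x*: inspection 141/141 (tight); mill time 255/255 (tight); steel 62/70 (slack 8).
Since steel is not tight, its dual is 0.
The binding rows give the dual system: 4·y_inspection + 5·y_mill time = 44 and 3·y_inspection + 6·y_mill time = 37.5.
→ y_inspection = 8.5 and y_mill time = 2.
Δz = y_inspection·Δb = 8.5 × (-6) = -51, so new z* = 1708.5 − 51 = 1657.5.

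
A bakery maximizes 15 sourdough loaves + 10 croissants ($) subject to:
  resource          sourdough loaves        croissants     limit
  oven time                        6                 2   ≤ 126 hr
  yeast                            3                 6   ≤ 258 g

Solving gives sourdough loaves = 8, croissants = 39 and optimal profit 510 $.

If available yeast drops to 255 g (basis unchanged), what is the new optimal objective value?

Check each constraint at x*: oven time 126/126 (tight); yeast 258/258 (tight).
From A_Bᵀ y = c: 6·y_oven time + 3·y_yeast = 15; 2·y_oven time + 6·y_yeast = 10.
Solving: y_oven time = 2, y_yeast = 1.
Δz = y_yeast·Δb = 1 × (-3) = -3, so new z* = 510 − 3 = 507.

507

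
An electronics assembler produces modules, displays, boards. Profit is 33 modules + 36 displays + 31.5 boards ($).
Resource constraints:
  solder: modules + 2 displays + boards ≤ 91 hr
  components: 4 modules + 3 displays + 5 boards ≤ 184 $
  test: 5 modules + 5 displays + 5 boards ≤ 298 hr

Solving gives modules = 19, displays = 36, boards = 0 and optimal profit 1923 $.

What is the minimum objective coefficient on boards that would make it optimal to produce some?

39

Binding: solder and components. Non-binding: test (23 unused).
Since test is not tight, its dual is 0.
Dual feasibility on the basic columns requires 1·y_solder + 4·y_components = 33, 2·y_solder + 3·y_components = 36.
Solving: y_solder = 9, y_components = 6.
boards enters the basis when its profit ≥ yᵀa₃ = 9·1 + 6·5 = 39.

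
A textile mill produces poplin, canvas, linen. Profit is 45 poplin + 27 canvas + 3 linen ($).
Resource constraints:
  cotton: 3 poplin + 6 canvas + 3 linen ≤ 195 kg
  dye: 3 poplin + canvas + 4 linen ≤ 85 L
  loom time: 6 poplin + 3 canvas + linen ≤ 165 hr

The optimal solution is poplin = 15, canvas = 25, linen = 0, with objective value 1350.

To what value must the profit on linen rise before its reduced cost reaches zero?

10

Check each constraint at x*: cotton 195/195 (tight); dye 70/85 (slack 15); loom time 165/165 (tight).
Since dye is not tight, its dual is 0.
From A_Bᵀ y = c: 3·y_cotton + 6·y_loom time = 45; 6·y_cotton + 3·y_loom time = 27.
→ y_cotton = 1 and y_loom time = 7.
linen enters the basis when its profit ≥ yᵀa₃ = 1·3 + 7·1 = 10.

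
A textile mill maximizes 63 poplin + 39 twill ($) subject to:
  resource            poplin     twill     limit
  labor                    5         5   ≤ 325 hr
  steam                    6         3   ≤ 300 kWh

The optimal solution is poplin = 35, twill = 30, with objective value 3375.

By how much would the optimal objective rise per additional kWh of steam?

Both labor and steam are binding at x*.
From A_Bᵀ y = c: 5·y_labor + 6·y_steam = 63; 5·y_labor + 3·y_steam = 39.
→ y_labor = 3 and y_steam = 8.
Shadow price of steam = 8.

8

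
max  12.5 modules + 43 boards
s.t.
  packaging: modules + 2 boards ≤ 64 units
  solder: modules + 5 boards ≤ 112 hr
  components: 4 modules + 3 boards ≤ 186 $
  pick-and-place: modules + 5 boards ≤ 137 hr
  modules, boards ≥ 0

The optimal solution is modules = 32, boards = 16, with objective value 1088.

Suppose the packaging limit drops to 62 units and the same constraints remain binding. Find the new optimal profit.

Binding: packaging and solder. Non-binding: components (10 unused), pick-and-place (25 unused).
Since components, pick-and-place are not tight, their duals are 0.
The binding rows give the dual system: 1·y_packaging + 1·y_solder = 12.5 and 2·y_packaging + 5·y_solder = 43.
Solving: y_packaging = 6.5, y_solder = 6.
Δz = y_packaging·Δb = 6.5 × (-2) = -13, so new z* = 1088 − 13 = 1075.

1075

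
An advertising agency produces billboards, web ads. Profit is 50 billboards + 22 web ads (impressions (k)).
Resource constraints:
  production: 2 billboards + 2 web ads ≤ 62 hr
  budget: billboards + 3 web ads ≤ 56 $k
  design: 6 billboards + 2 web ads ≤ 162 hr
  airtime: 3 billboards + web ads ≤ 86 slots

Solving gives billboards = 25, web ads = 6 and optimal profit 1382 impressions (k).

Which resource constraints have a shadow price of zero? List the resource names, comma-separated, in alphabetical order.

production: 62/62 (binding)
budget: 43/56 (slack 13)
design: 162/162 (binding)
airtime: 81/86 (slack 5)
By complementary slackness, a constraint with positive slack has shadow price 0 → airtime, budget.

airtime, budget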